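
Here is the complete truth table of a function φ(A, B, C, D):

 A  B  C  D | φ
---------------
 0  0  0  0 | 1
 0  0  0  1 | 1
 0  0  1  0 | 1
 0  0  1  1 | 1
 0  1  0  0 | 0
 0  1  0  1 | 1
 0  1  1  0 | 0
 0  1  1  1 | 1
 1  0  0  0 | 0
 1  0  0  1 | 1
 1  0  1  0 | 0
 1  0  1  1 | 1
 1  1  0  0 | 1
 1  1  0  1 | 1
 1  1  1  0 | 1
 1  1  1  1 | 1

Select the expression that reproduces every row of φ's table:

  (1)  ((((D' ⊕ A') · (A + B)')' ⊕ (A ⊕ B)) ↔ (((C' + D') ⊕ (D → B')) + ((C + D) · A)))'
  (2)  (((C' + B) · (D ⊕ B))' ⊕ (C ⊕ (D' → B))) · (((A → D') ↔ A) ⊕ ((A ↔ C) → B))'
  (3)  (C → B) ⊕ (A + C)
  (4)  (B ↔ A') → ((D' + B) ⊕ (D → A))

(1) disagrees with φ on (0,0,0,1) (formula → 0, table → 1); rule it out.
(2) disagrees with φ on (0,0,1,0) (formula → 0, table → 1); rule it out.
(3) disagrees with φ on (0,1,0,0) (formula → 1, table → 0); rule it out.
(4) is the remaining candidate, and it agrees with φ on all 16 inputs.

4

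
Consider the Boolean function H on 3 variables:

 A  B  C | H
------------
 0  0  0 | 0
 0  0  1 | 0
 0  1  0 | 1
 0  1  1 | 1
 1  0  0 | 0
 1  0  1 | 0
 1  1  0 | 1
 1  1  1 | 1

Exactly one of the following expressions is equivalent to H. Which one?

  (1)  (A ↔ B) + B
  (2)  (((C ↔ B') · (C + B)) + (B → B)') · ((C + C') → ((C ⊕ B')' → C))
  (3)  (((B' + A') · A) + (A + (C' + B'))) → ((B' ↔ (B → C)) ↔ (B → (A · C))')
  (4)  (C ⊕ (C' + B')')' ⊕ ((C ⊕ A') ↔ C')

(1) fails at (0,0,0): the formula yields 1, H is 0.
(2) fails at (0,0,1): the formula yields 1, H is 0.
(4) fails at (0,0,1): the formula yields 1, H is 0.
That leaves (3). Evaluating it on every row reproduces the table of H exactly.

3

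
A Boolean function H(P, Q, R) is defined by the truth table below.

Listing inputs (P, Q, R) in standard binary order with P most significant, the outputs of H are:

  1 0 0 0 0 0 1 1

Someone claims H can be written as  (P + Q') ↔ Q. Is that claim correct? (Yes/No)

No

Evaluate (P + Q') ↔ Q on each row and compare to H:
  P=0, Q=0, R=0: formula gives 0, but H = 1 ✗
Row (0,0,0) is a counterexample, so the formula is not equivalent to H.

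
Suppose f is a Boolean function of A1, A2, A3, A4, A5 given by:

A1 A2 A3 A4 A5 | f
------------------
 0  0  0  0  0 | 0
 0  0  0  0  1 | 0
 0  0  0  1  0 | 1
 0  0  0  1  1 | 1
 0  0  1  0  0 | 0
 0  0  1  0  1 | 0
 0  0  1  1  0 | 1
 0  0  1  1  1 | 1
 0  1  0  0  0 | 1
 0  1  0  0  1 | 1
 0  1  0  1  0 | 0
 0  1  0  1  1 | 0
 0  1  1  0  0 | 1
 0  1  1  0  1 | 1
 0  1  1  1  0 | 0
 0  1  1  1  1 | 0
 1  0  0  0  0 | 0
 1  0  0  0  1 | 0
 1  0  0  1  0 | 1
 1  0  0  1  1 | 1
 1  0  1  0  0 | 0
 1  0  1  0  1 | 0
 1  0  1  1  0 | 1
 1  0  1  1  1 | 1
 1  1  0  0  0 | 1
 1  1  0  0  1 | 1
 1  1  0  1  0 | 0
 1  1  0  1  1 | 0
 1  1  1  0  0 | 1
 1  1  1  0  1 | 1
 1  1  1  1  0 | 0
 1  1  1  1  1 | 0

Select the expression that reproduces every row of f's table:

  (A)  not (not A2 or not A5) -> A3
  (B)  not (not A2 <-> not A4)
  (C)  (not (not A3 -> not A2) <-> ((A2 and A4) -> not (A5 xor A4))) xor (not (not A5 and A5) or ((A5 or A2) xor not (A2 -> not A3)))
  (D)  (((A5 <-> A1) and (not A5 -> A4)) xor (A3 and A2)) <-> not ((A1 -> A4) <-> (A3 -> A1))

(A) disagrees with f on (0,0,0,0,0) (formula → 1, table → 0); rule it out.
(C) disagrees with f on (0,0,0,0,0) (formula → 1, table → 0); rule it out.
(D) disagrees with f on (0,0,0,0,0) (formula → 1, table → 0); rule it out.
Only (B) survives; checking it on all 32 rows confirms it matches f.

B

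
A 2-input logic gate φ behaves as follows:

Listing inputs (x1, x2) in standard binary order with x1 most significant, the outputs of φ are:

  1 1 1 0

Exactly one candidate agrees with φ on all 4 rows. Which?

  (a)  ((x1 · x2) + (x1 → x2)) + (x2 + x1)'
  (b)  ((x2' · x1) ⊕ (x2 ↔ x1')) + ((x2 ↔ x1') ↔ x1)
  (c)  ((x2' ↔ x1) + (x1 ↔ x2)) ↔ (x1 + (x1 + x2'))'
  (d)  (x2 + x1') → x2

b

(a): at (1,0) it gives 0, but φ = 1 — eliminated.
(c): at (0,0) it gives 0, but φ = 1 — eliminated.
(d): at (0,0) it gives 0, but φ = 1 — eliminated.
Only (b) survives; checking it on all 4 rows confirms it matches φ.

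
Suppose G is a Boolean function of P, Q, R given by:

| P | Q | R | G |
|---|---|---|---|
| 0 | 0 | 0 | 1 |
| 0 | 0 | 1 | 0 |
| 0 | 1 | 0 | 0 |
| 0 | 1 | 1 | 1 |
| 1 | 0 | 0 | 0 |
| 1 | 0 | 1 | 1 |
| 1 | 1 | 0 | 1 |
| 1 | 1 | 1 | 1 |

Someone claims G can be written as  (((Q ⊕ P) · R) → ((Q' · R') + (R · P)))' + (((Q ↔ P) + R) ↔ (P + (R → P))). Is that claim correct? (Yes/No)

Check the formula against G row by row:
  P=0, Q=0, R=0: formula gives 1, G = 1 ✓
  P=0, Q=0, R=1: formula gives 0, G = 0 ✓
  P=0, Q=1, R=0: formula gives 0, G = 0 ✓
  P=0, Q=1, R=1: formula gives 1, G = 1 ✓
  P=1, Q=0, R=0: formula gives 0, G = 0 ✓
  … (the remaining 3 rows also agree.)
Every row agrees, so the formula is equivalent.

Yes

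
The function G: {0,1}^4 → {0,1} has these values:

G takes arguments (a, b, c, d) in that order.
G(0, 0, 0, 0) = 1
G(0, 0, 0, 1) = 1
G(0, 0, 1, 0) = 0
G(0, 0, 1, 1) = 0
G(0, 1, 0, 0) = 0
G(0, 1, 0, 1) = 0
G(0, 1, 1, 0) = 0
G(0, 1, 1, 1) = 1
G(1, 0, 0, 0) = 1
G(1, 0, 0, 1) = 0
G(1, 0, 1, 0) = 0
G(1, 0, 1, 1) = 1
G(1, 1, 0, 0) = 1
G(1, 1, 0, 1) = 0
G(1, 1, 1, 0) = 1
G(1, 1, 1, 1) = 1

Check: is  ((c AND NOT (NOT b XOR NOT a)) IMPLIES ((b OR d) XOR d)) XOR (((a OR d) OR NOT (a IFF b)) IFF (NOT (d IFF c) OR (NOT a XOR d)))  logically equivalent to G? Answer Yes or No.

No

Check the formula against G row by row:
  a=0, b=0, c=0, d=0: formula gives 1, G = 1 ✓
  a=0, b=0, c=0, d=1: formula gives 0, but G = 1 ✗
Since they disagree at (0,0,0,1), the expression is not a correct formula for G.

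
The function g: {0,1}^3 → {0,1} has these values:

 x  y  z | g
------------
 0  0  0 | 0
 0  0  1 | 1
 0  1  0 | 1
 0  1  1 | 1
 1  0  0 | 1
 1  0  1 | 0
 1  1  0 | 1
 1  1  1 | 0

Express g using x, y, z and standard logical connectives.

The 0-rows are (0,0,0), (1,0,1), (1,1,1). Take each as a conjunction (¬x·¬y·¬z, x·¬y·z, x·y·z), form their disjunction, and complement — that gives a formula that is 1 everywhere g is.

g(x, y, z) = ~((((~x & ~y) & ~z) | ((x & ~y) & z)) | ((x & y) & z))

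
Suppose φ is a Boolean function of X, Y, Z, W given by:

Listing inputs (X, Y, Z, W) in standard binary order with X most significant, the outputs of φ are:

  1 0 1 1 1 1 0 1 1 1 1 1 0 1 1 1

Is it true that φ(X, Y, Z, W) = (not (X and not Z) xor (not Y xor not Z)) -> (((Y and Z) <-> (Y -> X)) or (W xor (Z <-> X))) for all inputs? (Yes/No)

Yes

Check the formula against φ row by row:
  X=0, Y=0, Z=0, W=0: formula gives 1, φ = 1 ✓
  X=0, Y=0, Z=0, W=1: formula gives 0, φ = 0 ✓
  X=0, Y=0, Z=1, W=0: formula gives 1, φ = 1 ✓
  X=0, Y=0, Z=1, W=1: formula gives 1, φ = 1 ✓
  …and likewise for the remaining 12 rows.
All 16 rows match — the expression computes φ exactly.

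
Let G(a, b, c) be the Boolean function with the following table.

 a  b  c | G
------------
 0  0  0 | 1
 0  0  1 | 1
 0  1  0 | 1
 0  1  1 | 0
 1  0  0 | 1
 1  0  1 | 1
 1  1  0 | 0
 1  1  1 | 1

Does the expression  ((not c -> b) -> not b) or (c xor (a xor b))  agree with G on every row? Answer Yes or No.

Yes

Check the formula against G row by row:
  a=0, b=0, c=0: formula gives 1, G = 1 ✓
  a=0, b=0, c=1: formula gives 1, G = 1 ✓
  a=0, b=1, c=0: formula gives 1, G = 1 ✓
  a=0, b=1, c=1: formula gives 0, G = 0 ✓
  a=1, b=0, c=0: formula gives 1, G = 1 ✓
  … (the remaining 3 rows also agree.)
No disagreement on any input; they are logically equivalent.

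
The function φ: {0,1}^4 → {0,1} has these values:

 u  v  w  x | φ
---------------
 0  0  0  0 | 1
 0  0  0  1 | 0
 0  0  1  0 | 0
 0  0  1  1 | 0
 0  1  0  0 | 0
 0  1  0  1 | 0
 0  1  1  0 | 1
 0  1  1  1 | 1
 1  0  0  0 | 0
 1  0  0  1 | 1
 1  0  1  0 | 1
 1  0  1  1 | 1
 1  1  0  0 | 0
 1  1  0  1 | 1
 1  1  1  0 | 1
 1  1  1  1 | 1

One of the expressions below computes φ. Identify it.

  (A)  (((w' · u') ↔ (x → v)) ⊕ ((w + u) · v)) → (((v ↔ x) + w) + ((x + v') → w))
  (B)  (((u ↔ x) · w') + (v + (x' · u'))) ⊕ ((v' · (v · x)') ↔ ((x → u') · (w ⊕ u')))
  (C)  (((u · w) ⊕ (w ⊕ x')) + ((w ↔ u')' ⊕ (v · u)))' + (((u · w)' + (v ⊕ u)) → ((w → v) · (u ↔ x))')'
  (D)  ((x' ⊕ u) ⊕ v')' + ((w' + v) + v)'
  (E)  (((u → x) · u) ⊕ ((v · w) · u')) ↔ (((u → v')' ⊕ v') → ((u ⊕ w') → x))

E

(A) fails at (0,0,0,1): the formula yields 1, φ is 0.
(B) fails at (0,0,0,0): the formula yields 0, φ is 1.
(C) fails at (0,0,1,0): the formula yields 1, φ is 0.
(D) fails at (0,0,1,0): the formula yields 1, φ is 0.
(E) is the remaining candidate, and it agrees with φ on all 16 inputs.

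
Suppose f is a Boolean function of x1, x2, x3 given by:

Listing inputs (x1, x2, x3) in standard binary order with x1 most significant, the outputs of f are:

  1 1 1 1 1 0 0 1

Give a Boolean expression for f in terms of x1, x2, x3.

f is 0 on only 2 rows — (1,0,1), (1,1,0). Writing each as a minterm (x1·¬x2·x3, x1·x2·¬x3) and OR-ing them characterizes exactly where f=0, so f is the negation of that disjunction.

f(x1, x2, x3) = NOT (((x1 AND NOT x2) AND x3) OR ((x1 AND x2) AND NOT x3))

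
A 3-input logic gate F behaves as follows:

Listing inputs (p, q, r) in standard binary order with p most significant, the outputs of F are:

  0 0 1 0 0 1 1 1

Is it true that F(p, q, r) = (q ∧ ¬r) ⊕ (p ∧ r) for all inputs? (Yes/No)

Check the formula against F row by row:
  p=0, q=0, r=0: formula gives 0, F = 0 ✓
  p=0, q=0, r=1: formula gives 0, F = 0 ✓
  p=0, q=1, r=0: formula gives 1, F = 1 ✓
  p=0, q=1, r=1: formula gives 0, F = 0 ✓
  p=1, q=0, r=0: formula gives 0, F = 0 ✓
  … (the remaining 3 rows also agree.)
Every row agrees, so the formula is equivalent.

Yes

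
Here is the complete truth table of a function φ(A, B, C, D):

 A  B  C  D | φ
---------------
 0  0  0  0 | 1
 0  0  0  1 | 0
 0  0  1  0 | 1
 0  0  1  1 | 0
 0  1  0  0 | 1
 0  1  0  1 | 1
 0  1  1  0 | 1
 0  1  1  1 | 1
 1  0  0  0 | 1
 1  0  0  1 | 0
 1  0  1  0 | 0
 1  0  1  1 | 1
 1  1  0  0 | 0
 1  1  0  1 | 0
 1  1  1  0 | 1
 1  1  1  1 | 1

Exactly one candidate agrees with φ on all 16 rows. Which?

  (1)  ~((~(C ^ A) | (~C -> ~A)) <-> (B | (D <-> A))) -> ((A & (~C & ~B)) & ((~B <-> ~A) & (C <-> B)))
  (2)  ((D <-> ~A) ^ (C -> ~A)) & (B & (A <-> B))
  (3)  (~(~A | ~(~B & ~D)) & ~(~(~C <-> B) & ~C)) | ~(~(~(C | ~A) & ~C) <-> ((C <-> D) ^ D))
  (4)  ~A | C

(2): at (0,0,0,0) it gives 0, but φ = 1 — eliminated.
(3): at (0,0,0,0) it gives 0, but φ = 1 — eliminated.
(4): at (0,0,0,1) it gives 1, but φ = 0 — eliminated.
(1) is the remaining candidate, and it agrees with φ on all 16 inputs.

1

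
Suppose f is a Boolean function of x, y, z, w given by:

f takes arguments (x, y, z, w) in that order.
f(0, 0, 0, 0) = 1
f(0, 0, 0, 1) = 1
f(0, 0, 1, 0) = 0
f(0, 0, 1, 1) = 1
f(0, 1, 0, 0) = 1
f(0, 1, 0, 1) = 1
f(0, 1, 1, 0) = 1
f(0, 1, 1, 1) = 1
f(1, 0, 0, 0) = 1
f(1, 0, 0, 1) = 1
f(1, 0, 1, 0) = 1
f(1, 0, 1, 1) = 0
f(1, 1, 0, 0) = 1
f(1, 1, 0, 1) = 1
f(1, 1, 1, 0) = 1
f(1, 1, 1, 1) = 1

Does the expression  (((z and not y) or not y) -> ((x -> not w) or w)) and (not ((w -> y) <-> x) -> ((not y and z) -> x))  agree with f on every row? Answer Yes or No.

No

Evaluate (((z and not y) or not y) -> ((x -> not w) or w)) and (not ((w -> y) <-> x) -> ((not y and z) -> x)) on each row and compare to f:
  x=0, y=0, z=0, w=0: formula gives 1, f = 1 ✓
  x=0, y=0, z=0, w=1: formula gives 1, f = 1 ✓
  x=0, y=0, z=1, w=0: formula gives 0, f = 0 ✓
  x=0, y=0, z=1, w=1: formula gives 1, f = 1 ✓
  …
  x=1, y=0, z=1, w=1: formula gives 1, but f = 0 ✗
Row (1,0,1,1) is a counterexample, so the formula is not equivalent to f.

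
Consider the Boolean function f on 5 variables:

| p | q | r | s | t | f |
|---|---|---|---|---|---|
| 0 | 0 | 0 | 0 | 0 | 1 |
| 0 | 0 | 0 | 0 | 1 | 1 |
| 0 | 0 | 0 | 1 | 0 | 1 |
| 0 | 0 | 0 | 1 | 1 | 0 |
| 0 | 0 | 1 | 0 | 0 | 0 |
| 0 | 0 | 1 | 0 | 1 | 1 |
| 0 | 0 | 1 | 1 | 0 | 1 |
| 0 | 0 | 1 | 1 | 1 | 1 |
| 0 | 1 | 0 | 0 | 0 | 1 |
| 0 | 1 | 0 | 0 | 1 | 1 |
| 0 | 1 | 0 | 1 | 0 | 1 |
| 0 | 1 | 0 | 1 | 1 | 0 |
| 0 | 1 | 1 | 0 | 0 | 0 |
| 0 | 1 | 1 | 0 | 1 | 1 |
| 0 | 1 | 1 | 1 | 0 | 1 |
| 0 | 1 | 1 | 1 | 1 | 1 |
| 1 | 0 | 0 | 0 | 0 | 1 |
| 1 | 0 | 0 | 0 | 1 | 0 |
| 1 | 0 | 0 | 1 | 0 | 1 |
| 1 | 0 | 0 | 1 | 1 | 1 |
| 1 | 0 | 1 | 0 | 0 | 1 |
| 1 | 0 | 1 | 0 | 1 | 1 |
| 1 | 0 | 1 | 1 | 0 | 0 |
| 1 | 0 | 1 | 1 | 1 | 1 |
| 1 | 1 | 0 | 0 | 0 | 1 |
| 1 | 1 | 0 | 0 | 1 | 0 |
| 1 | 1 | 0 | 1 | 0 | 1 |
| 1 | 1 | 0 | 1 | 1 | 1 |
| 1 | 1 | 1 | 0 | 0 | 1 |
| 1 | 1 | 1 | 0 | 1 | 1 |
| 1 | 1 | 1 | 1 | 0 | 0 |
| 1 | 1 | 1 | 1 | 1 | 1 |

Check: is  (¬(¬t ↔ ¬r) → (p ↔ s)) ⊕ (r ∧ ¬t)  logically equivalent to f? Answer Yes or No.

Evaluate (¬(¬t ↔ ¬r) → (p ↔ s)) ⊕ (r ∧ ¬t) on each row and compare to f:
  p=0, q=0, r=0, s=0, t=0: formula gives 1, f = 1 ✓
  p=0, q=0, r=0, s=0, t=1: formula gives 1, f = 1 ✓
  p=0, q=0, r=0, s=1, t=0: formula gives 1, f = 1 ✓
  p=0, q=0, r=0, s=1, t=1: formula gives 0, f = 0 ✓
  …and likewise for the remaining 28 rows.
Every row agrees, so the formula is equivalent.

Yes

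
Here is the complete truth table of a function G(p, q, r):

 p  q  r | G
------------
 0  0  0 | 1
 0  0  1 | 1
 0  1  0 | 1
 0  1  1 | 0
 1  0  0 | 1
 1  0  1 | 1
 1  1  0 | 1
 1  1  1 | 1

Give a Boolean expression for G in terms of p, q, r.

G(p, q, r) = ((p' · q) · r)'

G is 0 on exactly one input, (0,1,1), whose minterm is ¬p·q·r. So G is the negation of that single conjunction.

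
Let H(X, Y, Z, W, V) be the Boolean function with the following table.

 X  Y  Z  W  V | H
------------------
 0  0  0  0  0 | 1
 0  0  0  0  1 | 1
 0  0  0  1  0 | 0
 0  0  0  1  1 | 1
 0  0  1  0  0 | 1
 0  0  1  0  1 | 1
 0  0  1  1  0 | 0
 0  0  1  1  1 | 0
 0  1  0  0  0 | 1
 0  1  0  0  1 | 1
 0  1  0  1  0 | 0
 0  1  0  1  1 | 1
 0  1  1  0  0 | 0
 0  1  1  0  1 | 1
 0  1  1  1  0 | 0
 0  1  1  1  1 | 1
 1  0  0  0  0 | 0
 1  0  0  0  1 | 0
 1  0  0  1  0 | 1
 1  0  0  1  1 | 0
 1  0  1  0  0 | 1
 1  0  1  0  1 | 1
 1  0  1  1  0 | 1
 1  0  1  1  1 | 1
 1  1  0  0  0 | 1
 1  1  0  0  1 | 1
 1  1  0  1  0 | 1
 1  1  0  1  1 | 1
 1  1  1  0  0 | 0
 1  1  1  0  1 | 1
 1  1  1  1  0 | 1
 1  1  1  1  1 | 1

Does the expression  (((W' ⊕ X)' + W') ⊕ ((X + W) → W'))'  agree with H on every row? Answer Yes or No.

Check the formula against H row by row:
  X=0, Y=0, Z=0, W=0, V=0: formula gives 1, H = 1 ✓
  X=0, Y=0, Z=0, W=0, V=1: formula gives 1, H = 1 ✓
  X=0, Y=0, Z=0, W=1, V=0: formula gives 0, H = 0 ✓
  X=0, Y=0, Z=0, W=1, V=1: formula gives 0, but H = 1 ✗
A single disagreement suffices: at (0,0,0,1,1) they differ, so the formula does not compute H.

No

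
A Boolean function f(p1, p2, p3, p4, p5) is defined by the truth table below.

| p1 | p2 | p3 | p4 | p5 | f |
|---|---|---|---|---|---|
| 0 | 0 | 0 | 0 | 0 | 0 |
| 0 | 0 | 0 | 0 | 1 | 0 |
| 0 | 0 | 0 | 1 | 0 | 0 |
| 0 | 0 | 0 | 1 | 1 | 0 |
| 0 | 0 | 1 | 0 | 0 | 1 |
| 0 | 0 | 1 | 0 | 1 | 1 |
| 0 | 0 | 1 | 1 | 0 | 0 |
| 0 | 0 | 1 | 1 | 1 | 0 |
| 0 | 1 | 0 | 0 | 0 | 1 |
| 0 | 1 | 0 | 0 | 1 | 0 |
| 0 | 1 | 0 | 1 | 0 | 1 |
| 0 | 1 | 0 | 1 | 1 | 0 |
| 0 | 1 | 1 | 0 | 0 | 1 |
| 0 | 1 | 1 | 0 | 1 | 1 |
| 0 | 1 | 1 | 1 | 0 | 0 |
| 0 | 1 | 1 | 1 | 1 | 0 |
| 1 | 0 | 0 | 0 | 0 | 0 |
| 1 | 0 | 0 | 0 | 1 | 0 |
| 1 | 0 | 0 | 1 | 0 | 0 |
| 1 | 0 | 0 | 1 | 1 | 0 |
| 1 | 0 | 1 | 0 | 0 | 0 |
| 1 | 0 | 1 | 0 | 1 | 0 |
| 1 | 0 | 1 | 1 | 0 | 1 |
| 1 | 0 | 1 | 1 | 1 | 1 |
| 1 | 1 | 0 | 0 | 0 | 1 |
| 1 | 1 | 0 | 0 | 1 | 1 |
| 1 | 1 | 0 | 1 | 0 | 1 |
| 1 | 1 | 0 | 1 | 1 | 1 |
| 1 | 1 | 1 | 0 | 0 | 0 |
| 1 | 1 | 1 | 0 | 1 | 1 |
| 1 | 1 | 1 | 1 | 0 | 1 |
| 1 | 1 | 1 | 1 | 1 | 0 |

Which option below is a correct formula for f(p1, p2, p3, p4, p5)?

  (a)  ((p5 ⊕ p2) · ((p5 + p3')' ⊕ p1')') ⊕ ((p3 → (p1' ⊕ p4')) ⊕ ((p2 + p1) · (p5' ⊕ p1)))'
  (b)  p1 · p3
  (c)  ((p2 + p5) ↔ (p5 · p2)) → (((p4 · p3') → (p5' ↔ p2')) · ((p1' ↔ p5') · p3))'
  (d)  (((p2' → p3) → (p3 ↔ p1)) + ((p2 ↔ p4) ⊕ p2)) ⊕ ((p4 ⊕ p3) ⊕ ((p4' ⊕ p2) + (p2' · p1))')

(b) fails at (0,0,1,0,0): the formula yields 0, f is 1.
(c) fails at (0,0,0,0,0): the formula yields 1, f is 0.
(d) fails at (0,0,0,0,0): the formula yields 1, f is 0.
Only (a) survives; checking it on all 32 rows confirms it matches f.

a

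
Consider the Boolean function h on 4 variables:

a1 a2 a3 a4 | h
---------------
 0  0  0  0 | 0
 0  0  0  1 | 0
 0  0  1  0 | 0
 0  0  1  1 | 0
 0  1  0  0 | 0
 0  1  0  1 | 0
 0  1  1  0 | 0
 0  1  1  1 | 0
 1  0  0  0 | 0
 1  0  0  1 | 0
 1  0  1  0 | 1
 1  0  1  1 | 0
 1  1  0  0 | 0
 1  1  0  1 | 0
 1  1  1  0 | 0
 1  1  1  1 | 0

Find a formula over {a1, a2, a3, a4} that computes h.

h is 1 on exactly one input, (1,0,1,0), whose minterm is a1·¬a2·a3·¬a4. So h is just that conjunction.

h(a1, a2, a3, a4) = ((a1 ∧ ¬a2) ∧ a3) ∧ ¬a4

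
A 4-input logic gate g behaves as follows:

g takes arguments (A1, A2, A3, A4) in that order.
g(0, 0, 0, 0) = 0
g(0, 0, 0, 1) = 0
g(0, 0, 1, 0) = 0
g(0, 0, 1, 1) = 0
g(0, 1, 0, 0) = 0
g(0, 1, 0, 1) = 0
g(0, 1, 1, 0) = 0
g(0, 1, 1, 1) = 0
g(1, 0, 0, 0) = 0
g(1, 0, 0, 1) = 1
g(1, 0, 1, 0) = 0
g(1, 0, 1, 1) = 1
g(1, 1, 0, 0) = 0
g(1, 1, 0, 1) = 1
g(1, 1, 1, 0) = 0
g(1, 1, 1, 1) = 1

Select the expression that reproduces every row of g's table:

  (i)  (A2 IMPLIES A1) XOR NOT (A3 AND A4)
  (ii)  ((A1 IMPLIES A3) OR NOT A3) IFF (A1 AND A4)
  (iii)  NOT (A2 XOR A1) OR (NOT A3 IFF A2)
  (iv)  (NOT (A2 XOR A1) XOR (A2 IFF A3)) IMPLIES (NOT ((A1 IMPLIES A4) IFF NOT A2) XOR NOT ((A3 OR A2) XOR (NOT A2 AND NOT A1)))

(i) fails at (0,0,1,1): the formula yields 1, g is 0.
(iii) fails at (0,0,0,0): the formula yields 1, g is 0.
(iv) fails at (0,0,0,0): the formula yields 1, g is 0.
That leaves (ii). Evaluating it on every row reproduces the table of g exactly.

ii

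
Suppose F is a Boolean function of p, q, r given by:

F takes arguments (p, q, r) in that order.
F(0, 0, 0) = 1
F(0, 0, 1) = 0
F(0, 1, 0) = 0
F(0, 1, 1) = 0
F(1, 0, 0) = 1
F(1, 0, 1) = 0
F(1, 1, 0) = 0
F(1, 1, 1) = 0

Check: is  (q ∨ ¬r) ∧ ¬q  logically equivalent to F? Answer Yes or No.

Check the formula against F row by row:
  p=0, q=0, r=0: formula gives 1, F = 1 ✓
  p=0, q=0, r=1: formula gives 0, F = 0 ✓
  p=0, q=1, r=0: formula gives 0, F = 0 ✓
  p=0, q=1, r=1: formula gives 0, F = 0 ✓
  p=1, q=0, r=0: formula gives 1, F = 1 ✓
  … (the remaining 3 rows also agree.)
All 8 rows match — the expression computes F exactly.

Yes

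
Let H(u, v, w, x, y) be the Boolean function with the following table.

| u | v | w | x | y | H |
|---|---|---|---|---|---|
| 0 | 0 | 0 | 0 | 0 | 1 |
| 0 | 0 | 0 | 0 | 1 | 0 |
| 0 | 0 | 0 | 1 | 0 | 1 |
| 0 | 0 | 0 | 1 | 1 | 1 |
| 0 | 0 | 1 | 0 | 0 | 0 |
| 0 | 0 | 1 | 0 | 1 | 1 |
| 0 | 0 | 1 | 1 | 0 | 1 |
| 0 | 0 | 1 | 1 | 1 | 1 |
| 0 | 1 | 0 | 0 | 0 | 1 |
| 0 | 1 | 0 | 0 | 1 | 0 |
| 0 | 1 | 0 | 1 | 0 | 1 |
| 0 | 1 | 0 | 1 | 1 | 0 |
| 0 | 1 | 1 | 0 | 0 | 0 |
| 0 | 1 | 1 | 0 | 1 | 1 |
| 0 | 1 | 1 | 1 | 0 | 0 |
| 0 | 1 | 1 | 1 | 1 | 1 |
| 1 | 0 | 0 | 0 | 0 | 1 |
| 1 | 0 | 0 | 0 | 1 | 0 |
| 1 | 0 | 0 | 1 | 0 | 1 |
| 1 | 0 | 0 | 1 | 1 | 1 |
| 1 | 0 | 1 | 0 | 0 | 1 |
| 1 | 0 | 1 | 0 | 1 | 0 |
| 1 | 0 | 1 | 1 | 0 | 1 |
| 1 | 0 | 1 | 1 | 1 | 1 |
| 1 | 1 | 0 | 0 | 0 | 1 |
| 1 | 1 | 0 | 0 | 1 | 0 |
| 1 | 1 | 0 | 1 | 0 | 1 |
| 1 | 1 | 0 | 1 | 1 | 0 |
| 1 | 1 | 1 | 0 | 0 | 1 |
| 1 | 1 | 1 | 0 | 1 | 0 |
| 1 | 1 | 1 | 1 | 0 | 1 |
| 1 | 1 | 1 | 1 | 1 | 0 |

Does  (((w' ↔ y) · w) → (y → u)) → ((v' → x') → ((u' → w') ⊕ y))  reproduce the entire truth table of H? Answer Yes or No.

Yes

Check the formula against H row by row:
  u=0, v=0, w=0, x=0, y=0: formula gives 1, H = 1 ✓
  u=0, v=0, w=0, x=0, y=1: formula gives 0, H = 0 ✓
  u=0, v=0, w=0, x=1, y=0: formula gives 1, H = 1 ✓
  u=0, v=0, w=0, x=1, y=1: formula gives 1, H = 1 ✓
  … (the remaining 28 rows also agree.)
Every row agrees, so the formula is equivalent.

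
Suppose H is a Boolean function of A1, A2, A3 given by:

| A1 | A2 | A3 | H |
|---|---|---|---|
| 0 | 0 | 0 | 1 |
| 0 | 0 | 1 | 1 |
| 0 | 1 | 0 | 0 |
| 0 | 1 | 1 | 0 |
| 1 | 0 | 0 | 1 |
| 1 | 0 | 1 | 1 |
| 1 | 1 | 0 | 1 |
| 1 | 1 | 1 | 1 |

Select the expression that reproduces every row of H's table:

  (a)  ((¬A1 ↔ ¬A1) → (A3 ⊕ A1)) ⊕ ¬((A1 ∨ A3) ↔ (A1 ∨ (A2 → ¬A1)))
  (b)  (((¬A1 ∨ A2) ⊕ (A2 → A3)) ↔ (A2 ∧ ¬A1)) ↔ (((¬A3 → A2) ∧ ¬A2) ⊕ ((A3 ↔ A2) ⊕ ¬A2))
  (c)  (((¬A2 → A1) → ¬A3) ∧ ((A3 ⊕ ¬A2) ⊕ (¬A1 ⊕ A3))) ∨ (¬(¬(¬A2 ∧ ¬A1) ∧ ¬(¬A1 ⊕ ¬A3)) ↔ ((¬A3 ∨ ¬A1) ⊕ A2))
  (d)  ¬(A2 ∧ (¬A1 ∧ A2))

(a) fails at (0,1,0): the formula yields 1, H is 0.
(b) fails at (0,0,0): the formula yields 0, H is 1.
(c) fails at (0,1,0): the formula yields 1, H is 0.
(d) is the remaining candidate, and it agrees with H on all 8 inputs.

d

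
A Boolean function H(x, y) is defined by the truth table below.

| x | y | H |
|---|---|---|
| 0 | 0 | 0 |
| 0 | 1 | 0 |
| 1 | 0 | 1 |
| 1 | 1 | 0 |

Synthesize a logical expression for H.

H(x, y) = x ∧ ¬y

1 only at (1,0): x AND NOT y.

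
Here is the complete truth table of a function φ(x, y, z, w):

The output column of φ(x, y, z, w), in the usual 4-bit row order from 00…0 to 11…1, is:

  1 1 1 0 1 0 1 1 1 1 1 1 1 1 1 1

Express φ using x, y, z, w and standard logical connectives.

φ(x, y, z, w) = ~((((~x & ~y) & z) & w) | (((~x & y) & ~z) & w))

φ is 0 on only 2 rows — (0,0,1,1), (0,1,0,1). Writing each as a minterm (¬x·¬y·z·w, ¬x·y·¬z·w) and OR-ing them characterizes exactly where φ=0, so φ is the negation of that disjunction.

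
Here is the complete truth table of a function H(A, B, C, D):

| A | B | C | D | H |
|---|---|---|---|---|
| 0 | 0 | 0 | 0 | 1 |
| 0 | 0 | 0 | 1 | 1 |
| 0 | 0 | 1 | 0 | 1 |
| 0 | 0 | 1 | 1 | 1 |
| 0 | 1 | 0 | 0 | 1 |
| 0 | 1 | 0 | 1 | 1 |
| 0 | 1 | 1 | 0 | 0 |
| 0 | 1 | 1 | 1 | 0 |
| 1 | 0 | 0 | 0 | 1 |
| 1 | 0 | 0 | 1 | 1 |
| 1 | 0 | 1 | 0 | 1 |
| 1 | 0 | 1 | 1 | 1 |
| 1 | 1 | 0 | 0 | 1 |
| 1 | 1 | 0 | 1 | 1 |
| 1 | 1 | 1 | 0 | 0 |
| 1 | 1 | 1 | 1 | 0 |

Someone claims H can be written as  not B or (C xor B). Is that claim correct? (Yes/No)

Test each input against both H and the formula:
  A=0, B=0, C=0, D=0: formula gives 1, H = 1 ✓
  A=0, B=0, C=0, D=1: formula gives 1, H = 1 ✓
  A=0, B=0, C=1, D=0: formula gives 1, H = 1 ✓
  A=0, B=0, C=1, D=1: formula gives 1, H = 1 ✓
  … (the remaining 12 rows also agree.)
Every row agrees, so the formula is equivalent.

Yes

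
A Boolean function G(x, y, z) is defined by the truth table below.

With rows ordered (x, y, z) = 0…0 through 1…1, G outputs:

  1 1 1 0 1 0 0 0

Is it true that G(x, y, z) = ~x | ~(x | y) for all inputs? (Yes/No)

No

Test each input against both G and the formula:
  x=0, y=0, z=0: formula gives 1, G = 1 ✓
  x=0, y=0, z=1: formula gives 1, G = 1 ✓
  x=0, y=1, z=0: formula gives 1, G = 1 ✓
  x=0, y=1, z=1: formula gives 1, but G = 0 ✗
Row (0,1,1) is a counterexample, so the formula is not equivalent to G.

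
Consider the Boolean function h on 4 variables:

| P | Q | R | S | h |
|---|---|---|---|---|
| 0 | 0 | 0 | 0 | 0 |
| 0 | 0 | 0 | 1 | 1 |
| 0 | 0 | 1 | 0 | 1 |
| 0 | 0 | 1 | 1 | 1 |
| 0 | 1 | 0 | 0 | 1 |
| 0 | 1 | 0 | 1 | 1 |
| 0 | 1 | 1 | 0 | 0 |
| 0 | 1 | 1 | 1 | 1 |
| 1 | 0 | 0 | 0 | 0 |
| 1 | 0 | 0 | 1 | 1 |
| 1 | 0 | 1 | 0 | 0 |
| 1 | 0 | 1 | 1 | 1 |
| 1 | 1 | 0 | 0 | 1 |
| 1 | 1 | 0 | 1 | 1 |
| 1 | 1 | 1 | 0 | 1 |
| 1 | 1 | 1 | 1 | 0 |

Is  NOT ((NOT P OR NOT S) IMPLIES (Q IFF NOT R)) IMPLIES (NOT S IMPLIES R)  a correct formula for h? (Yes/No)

No

Evaluate NOT ((NOT P OR NOT S) IMPLIES (Q IFF NOT R)) IMPLIES (NOT S IMPLIES R) on each row and compare to h:
  P=0, Q=0, R=0, S=0: formula gives 0, h = 0 ✓
  P=0, Q=0, R=0, S=1: formula gives 1, h = 1 ✓
  P=0, Q=0, R=1, S=0: formula gives 1, h = 1 ✓
  P=0, Q=0, R=1, S=1: formula gives 1, h = 1 ✓
  …
  P=0, Q=1, R=1, S=0: formula gives 1, but h = 0 ✗
A single disagreement suffices: at (0,1,1,0) they differ, so the formula does not compute h.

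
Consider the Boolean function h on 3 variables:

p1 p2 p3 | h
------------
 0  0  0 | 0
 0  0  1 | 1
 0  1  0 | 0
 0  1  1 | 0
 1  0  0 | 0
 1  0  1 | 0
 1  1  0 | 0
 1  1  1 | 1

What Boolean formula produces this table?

h(p1, p2, p3) = ((NOT p1 AND NOT p2) AND p3) OR ((p1 AND p2) AND p3)

The 1-rows are (0,0,1), (1,1,1). Each contributes one minterm — ¬p1·¬p2·p3; p1·p2·p3 — and their disjunction is a sum-of-products form of h.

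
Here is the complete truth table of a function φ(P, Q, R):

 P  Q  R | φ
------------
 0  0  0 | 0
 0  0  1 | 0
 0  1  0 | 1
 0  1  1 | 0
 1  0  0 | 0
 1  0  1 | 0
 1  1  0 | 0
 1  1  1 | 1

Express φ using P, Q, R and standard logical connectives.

φ=1 on 2 inputs: (0,1,0), (1,1,1). Reading each as a conjunction of literals (¬P·Q·¬R, P·Q·R) and taking the OR gives the canonical DNF.

φ(P, Q, R) = ((¬P ∧ Q) ∧ ¬R) ∨ ((P ∧ Q) ∧ R)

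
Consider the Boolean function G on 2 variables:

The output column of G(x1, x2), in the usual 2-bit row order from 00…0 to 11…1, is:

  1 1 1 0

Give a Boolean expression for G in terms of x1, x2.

G is 0 on exactly one input, (1,1), whose minterm is x1·x2. So G is the negation of that single conjunction.

G(x1, x2) = not (x1 and x2)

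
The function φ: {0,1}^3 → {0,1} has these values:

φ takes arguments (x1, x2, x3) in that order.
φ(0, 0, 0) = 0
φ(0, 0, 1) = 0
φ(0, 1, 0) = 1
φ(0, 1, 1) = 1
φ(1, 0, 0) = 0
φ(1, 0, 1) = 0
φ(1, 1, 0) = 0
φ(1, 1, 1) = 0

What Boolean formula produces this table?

φ(x1, x2, x3) = ((~x1 & x2) & ~x3) | ((~x1 & x2) & x3)

The 1-rows are (0,1,0), (0,1,1). Each contributes one minterm — ¬x1·x2·¬x3; ¬x1·x2·x3 — and their disjunction is a sum-of-products form of φ.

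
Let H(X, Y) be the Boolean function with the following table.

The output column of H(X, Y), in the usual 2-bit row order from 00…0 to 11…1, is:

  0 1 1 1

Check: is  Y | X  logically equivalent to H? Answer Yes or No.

Yes

Test each input against both H and the formula:
  X=0, Y=0: formula gives 0, H = 0 ✓
  X=0, Y=1: formula gives 1, H = 1 ✓
  X=1, Y=0: formula gives 1, H = 1 ✓
  X=1, Y=1: formula gives 1, H = 1 ✓
All 4 rows match — the expression computes H exactly.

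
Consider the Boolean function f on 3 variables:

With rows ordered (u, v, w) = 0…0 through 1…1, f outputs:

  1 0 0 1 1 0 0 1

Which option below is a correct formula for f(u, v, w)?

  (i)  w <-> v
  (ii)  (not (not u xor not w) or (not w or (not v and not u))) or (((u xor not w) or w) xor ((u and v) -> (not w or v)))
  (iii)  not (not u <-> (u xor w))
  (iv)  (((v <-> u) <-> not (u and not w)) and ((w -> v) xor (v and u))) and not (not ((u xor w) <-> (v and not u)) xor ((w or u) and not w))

(ii) disagrees with f on (0,0,1) (formula → 1, table → 0); rule it out.
(iii) disagrees with f on (0,1,0) (formula → 1, table → 0); rule it out.
(iv) disagrees with f on (0,1,1) (formula → 0, table → 1); rule it out.
Only (i) survives; checking it on all 8 rows confirms it matches f.

i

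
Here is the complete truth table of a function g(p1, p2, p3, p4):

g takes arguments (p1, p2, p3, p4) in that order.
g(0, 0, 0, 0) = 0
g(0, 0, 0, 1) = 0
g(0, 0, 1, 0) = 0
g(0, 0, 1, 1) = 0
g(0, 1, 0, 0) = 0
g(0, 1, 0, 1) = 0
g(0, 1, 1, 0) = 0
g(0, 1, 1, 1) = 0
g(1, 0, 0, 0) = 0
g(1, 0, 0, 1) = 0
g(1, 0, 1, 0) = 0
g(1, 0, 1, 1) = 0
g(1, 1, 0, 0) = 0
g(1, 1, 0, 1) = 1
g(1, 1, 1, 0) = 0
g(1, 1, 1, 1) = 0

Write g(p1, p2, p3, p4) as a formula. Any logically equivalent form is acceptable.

g(p1, p2, p3, p4) = ((p1 · p2) · p3') · p4

Only row (1,1,0,1) gives 1. That row's minterm p1·p2·¬p3·p4 is g directly.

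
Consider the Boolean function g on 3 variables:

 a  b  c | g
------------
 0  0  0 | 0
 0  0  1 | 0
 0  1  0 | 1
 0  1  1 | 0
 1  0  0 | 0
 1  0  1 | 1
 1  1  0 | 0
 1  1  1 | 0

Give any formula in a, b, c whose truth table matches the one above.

g=1 on 2 inputs: (0,1,0), (1,0,1). Reading each as a conjunction of literals (¬a·b·¬c, a·¬b·c) and taking the OR gives the canonical DNF.

g(a, b, c) = ((~a & b) & ~c) | ((a & ~b) & c)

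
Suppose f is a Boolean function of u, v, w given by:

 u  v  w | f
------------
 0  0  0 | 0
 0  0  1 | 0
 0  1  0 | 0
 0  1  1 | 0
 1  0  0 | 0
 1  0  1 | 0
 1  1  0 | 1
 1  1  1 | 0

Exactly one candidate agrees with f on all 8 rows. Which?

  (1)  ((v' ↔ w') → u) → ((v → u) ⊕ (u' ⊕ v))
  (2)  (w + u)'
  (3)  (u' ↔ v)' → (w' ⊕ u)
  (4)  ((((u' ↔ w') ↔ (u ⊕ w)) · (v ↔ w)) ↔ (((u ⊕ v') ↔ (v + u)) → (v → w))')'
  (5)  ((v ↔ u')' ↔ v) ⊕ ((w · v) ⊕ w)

4

(1): at (0,0,0) it gives 1, but f = 0 — eliminated.
(2): at (0,0,0) it gives 1, but f = 0 — eliminated.
(3): at (0,0,0) it gives 1, but f = 0 — eliminated.
(5): at (0,0,1) it gives 1, but f = 0 — eliminated.
(4) is the remaining candidate, and it agrees with f on all 8 inputs.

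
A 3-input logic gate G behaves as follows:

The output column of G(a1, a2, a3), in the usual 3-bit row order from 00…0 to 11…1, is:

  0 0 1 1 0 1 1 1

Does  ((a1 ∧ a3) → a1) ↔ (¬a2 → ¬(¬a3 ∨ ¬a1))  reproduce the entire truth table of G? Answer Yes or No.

Yes

Evaluate ((a1 ∧ a3) → a1) ↔ (¬a2 → ¬(¬a3 ∨ ¬a1)) on each row and compare to G:
  a1=0, a2=0, a3=0: formula gives 0, G = 0 ✓
  a1=0, a2=0, a3=1: formula gives 0, G = 0 ✓
  a1=0, a2=1, a3=0: formula gives 1, G = 1 ✓
  a1=0, a2=1, a3=1: formula gives 1, G = 1 ✓
  a1=1, a2=0, a3=0: formula gives 0, G = 0 ✓
  … (the remaining 3 rows also agree.)
All 8 rows match — the expression computes G exactly.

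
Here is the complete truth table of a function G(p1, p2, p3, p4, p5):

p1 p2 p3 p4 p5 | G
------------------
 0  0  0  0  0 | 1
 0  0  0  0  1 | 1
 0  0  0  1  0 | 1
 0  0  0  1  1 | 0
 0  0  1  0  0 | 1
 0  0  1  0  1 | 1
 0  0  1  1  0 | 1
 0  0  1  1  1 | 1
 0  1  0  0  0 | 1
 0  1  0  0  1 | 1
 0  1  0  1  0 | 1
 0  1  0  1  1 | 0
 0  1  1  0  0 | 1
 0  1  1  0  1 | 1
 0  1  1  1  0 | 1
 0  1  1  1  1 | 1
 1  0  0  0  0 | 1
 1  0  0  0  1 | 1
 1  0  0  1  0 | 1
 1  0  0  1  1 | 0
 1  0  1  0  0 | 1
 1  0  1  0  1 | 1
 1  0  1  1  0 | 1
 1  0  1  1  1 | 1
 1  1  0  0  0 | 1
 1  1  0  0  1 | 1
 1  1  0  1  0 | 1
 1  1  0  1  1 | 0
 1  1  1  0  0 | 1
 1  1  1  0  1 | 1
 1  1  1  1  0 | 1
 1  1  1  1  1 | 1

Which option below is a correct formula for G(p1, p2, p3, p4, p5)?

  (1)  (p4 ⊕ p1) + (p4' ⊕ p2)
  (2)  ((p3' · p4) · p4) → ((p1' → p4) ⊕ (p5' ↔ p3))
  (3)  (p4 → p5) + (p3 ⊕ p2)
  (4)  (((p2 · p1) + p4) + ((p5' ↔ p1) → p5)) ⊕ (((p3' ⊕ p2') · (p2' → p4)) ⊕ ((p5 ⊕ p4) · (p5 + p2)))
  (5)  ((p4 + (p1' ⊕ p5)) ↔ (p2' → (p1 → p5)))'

(1) disagrees with G on (0,0,0,1,1) (formula → 1, table → 0); rule it out.
(3) disagrees with G on (0,0,0,1,0) (formula → 0, table → 1); rule it out.
(4) disagrees with G on (0,0,0,0,1) (formula → 0, table → 1); rule it out.
(5) disagrees with G on (0,0,0,0,0) (formula → 0, table → 1); rule it out.
That leaves (2). Evaluating it on every row reproduces the table of G exactly.

2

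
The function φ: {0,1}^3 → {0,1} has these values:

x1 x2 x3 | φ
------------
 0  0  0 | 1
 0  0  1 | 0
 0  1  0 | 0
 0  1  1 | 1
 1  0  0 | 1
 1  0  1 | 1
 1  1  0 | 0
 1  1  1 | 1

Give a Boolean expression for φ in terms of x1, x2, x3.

φ(x1, x2, x3) = ¬((((¬x1 ∧ ¬x2) ∧ x3) ∨ ((¬x1 ∧ x2) ∧ ¬x3)) ∨ ((x1 ∧ x2) ∧ ¬x3))

φ is 0 on only 3 rows — (0,0,1), (0,1,0), (1,1,0). Writing each as a minterm (¬x1·¬x2·x3, ¬x1·x2·¬x3, x1·x2·¬x3) and OR-ing them characterizes exactly where φ=0, so φ is the negation of that disjunction.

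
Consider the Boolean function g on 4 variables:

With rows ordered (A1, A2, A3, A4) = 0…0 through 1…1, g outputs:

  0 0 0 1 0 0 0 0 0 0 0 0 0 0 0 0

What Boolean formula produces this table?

g is 1 on exactly one input, (0,0,1,1), whose minterm is ¬A1·¬A2·A3·A4. So g is just that conjunction.

g(A1, A2, A3, A4) = ((¬A1 ∧ ¬A2) ∧ A3) ∧ A4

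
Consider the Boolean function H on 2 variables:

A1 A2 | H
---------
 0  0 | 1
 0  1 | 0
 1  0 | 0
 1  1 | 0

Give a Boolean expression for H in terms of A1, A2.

H(A1, A2) = (A1 + A2)'

The output is 1 only when every input is 0 — NOR of all inputs.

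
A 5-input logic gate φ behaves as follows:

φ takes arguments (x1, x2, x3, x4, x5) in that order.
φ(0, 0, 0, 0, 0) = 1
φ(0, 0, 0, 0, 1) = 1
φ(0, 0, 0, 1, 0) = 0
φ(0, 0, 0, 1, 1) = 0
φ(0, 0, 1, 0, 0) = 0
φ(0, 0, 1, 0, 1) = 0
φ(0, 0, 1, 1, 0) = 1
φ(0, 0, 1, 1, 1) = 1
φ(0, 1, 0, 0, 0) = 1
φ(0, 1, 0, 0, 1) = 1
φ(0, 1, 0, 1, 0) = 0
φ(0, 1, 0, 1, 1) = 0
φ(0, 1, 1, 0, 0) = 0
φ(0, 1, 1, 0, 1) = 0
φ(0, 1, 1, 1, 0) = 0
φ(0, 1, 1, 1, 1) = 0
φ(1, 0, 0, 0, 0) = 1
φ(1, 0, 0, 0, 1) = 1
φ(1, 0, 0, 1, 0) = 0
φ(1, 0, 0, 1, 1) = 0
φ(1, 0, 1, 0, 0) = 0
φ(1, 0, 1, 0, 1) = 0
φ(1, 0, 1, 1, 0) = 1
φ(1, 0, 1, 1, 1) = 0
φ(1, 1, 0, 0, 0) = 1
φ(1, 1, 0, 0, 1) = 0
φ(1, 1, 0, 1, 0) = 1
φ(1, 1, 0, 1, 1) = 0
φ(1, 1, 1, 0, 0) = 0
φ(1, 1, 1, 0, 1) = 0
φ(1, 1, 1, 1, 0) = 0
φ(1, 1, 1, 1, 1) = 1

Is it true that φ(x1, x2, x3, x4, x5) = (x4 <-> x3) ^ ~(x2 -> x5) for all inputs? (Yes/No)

Check the formula against φ row by row:
  x1=0, x2=0, x3=0, x4=0, x5=0: formula gives 1, φ = 1 ✓
  x1=0, x2=0, x3=0, x4=0, x5=1: formula gives 1, φ = 1 ✓
  x1=0, x2=0, x3=0, x4=1, x5=0: formula gives 0, φ = 0 ✓
  x1=0, x2=0, x3=0, x4=1, x5=1: formula gives 0, φ = 0 ✓
  …
  x1=0, x2=1, x3=0, x4=0, x5=0: formula gives 0, but φ = 1 ✗
Since they disagree at (0,1,0,0,0), the expression is not a correct formula for φ.

No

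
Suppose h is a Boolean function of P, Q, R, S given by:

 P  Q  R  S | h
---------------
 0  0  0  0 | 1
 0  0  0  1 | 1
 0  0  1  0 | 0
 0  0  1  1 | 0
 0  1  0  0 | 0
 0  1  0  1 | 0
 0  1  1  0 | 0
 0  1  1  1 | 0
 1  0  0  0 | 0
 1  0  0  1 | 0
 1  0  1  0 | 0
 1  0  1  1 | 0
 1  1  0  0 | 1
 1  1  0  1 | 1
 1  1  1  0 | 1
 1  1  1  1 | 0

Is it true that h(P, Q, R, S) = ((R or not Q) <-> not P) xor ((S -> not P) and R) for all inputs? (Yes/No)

No

Check the formula against h row by row:
  P=0, Q=0, R=0, S=0: formula gives 1, h = 1 ✓
  P=0, Q=0, R=0, S=1: formula gives 1, h = 1 ✓
  P=0, Q=0, R=1, S=0: formula gives 0, h = 0 ✓
  P=0, Q=0, R=1, S=1: formula gives 0, h = 0 ✓
  …
  P=1, Q=0, R=1, S=0: formula gives 1, but h = 0 ✗
A single disagreement suffices: at (1,0,1,0) they differ, so the formula does not compute h.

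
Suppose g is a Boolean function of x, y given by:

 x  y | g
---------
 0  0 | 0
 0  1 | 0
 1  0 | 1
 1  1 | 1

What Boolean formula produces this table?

g(x, y) = x

The output simply equals x.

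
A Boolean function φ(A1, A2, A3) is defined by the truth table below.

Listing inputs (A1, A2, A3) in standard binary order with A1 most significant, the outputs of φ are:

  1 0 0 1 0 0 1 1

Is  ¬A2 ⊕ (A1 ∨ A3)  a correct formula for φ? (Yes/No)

Evaluate ¬A2 ⊕ (A1 ∨ A3) on each row and compare to φ:
  A1=0, A2=0, A3=0: formula gives 1, φ = 1 ✓
  A1=0, A2=0, A3=1: formula gives 0, φ = 0 ✓
  A1=0, A2=1, A3=0: formula gives 0, φ = 0 ✓
  A1=0, A2=1, A3=1: formula gives 1, φ = 1 ✓
  A1=1, A2=0, A3=0: formula gives 0, φ = 0 ✓
  …and likewise for the remaining 3 rows.
All 8 rows match — the expression computes φ exactly.

Yes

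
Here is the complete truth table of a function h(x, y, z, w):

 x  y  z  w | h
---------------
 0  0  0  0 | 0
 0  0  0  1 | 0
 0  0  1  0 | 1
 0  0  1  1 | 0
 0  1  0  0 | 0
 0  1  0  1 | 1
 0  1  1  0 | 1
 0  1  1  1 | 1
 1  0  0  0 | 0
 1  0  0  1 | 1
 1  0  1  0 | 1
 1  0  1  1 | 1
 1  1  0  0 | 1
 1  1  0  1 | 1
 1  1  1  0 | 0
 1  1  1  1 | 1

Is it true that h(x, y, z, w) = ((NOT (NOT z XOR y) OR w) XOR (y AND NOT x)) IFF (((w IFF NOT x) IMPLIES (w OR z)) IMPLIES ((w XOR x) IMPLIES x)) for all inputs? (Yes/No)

Yes

Evaluate ((NOT (NOT z XOR y) OR w) XOR (y AND NOT x)) IFF (((w IFF NOT x) IMPLIES (w OR z)) IMPLIES ((w XOR x) IMPLIES x)) on each row and compare to h:
  x=0, y=0, z=0, w=0: formula gives 0, h = 0 ✓
  x=0, y=0, z=0, w=1: formula gives 0, h = 0 ✓
  x=0, y=0, z=1, w=0: formula gives 1, h = 1 ✓
  x=0, y=0, z=1, w=1: formula gives 0, h = 0 ✓
  …and likewise for the remaining 12 rows.
No disagreement on any input; they are logically equivalent.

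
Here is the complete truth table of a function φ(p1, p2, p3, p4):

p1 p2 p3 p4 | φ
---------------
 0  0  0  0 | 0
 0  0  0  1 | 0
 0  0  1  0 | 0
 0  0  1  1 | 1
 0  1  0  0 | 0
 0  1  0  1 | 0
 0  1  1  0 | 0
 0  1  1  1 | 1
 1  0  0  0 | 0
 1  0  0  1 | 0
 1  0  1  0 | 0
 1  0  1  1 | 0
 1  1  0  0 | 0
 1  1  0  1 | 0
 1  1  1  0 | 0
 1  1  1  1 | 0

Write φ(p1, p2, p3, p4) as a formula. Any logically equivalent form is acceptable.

φ(p1, p2, p3, p4) = (((¬p1 ∧ ¬p2) ∧ p3) ∧ p4) ∨ (((¬p1 ∧ p2) ∧ p3) ∧ p4)

φ=1 on 2 inputs: (0,0,1,1), (0,1,1,1). Reading each as a conjunction of literals (¬p1·¬p2·p3·p4, ¬p1·p2·p3·p4) and taking the OR gives the canonical DNF.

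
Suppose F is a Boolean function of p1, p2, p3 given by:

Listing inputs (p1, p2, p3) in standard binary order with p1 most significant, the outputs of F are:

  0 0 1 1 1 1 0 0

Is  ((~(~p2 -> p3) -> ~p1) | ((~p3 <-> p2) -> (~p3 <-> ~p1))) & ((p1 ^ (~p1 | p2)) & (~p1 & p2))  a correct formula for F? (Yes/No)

Test each input against both F and the formula:
  p1=0, p2=0, p3=0: formula gives 0, F = 0 ✓
  p1=0, p2=0, p3=1: formula gives 0, F = 0 ✓
  p1=0, p2=1, p3=0: formula gives 1, F = 1 ✓
  p1=0, p2=1, p3=1: formula gives 1, F = 1 ✓
  p1=1, p2=0, p3=0: formula gives 0, but F = 1 ✗
A single disagreement suffices: at (1,0,0) they differ, so the formula does not compute F.

No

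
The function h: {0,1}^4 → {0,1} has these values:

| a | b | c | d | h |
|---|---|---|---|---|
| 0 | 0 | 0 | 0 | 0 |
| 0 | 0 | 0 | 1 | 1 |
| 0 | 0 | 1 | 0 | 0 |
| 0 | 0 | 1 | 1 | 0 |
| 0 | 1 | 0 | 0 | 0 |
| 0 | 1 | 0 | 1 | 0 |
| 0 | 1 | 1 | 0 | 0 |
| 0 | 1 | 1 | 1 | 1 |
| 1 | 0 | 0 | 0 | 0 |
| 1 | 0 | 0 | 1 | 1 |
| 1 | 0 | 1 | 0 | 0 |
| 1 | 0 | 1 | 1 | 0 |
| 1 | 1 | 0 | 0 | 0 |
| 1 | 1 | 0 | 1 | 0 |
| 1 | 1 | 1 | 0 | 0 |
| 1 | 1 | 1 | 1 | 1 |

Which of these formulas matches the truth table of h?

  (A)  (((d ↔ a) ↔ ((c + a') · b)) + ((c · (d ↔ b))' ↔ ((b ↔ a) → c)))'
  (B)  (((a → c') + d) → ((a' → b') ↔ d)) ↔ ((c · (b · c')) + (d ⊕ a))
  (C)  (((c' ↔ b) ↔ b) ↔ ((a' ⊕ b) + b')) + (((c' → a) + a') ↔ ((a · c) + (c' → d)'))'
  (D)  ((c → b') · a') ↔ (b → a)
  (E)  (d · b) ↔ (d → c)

(A) fails at (0,0,0,0): the formula yields 1, h is 0.
(B) fails at (0,0,0,0): the formula yields 1, h is 0.
(C) fails at (0,0,0,0): the formula yields 1, h is 0.
(D) fails at (0,0,0,0): the formula yields 1, h is 0.
Only (E) survives; checking it on all 16 rows confirms it matches h.

E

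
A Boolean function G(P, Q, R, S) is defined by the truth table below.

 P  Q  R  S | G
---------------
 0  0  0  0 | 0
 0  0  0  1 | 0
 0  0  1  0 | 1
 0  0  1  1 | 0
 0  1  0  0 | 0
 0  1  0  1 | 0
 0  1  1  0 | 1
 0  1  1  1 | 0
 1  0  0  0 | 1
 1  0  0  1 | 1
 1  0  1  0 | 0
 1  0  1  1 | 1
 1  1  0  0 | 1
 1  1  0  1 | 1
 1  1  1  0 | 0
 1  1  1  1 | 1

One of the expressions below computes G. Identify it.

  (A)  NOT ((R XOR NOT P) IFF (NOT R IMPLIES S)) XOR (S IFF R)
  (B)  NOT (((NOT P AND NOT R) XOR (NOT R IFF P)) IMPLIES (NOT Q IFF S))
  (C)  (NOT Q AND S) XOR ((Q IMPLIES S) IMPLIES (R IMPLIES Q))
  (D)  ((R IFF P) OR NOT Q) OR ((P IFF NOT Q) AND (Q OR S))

A

(B) fails at (0,0,0,0): the formula yields 1, G is 0.
(C) fails at (0,0,0,0): the formula yields 1, G is 0.
(D) fails at (0,0,0,0): the formula yields 1, G is 0.
(A) is the remaining candidate, and it agrees with G on all 16 inputs.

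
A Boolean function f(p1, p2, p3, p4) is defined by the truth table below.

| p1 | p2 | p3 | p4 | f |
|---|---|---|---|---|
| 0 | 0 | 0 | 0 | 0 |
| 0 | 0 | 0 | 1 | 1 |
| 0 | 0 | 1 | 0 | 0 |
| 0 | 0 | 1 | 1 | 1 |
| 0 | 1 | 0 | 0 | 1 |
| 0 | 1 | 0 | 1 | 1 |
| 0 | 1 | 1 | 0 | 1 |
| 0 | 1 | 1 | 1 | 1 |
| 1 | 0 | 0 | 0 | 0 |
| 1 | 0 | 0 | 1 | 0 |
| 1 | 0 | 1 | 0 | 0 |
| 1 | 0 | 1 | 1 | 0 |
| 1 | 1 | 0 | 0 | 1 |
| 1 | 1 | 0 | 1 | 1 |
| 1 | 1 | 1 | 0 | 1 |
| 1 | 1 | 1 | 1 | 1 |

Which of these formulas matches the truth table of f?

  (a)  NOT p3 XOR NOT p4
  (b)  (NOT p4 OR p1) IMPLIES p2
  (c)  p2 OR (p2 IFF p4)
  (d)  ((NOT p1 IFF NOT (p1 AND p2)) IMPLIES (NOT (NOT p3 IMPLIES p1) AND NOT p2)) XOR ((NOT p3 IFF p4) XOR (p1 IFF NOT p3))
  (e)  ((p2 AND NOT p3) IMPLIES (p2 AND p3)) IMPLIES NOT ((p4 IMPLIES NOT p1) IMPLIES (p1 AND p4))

b

(a) fails at (0,0,1,0): the formula yields 1, f is 0.
(c) fails at (0,0,0,0): the formula yields 1, f is 0.
(d) fails at (0,0,0,0): the formula yields 1, f is 0.
(e) fails at (0,0,0,0): the formula yields 1, f is 0.
That leaves (b). Evaluating it on every row reproduces the table of f exactly.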